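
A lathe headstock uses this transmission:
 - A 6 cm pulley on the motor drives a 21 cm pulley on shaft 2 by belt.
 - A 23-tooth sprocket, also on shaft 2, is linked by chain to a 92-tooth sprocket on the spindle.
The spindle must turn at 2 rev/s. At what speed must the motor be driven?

Overall ratio R = 3.5 × 4 = 14.
Required input speed = output speed × R = 2 × 14 = 28 rev/s.

28 rev/s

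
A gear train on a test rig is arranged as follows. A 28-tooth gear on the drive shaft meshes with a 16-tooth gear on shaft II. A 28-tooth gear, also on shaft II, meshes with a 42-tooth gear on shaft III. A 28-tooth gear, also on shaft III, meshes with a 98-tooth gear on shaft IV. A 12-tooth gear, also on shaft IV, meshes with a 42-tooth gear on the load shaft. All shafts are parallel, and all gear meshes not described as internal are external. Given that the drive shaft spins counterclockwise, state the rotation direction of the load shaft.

counterclockwise

the drive shaft → shaft II: external mesh, 1 reversal → CW.
shaft II → shaft III: external mesh, 1 reversal → CCW.
shaft III → shaft IV: external mesh, 1 reversal → CW.
shaft IV → the load shaft: external mesh, 1 reversal → CCW.
4 reversals in total — an even number — so the load shaft turns the same way as the drive shaft.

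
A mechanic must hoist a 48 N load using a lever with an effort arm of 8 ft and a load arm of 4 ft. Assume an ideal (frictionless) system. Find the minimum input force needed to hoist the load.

24 N

Lever MA = effort arm / load arm = 8/4 = 2.
Effort = load / MA = 48 / 2 = 24 N.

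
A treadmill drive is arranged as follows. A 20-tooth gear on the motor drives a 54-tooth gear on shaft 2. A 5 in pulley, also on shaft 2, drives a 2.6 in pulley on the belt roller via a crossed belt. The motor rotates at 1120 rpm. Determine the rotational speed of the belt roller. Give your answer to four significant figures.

the motor → shaft 2 (gear mesh, 54/20): 1120 ÷ 2.7 = 414.81 rpm
shaft 2 → the belt roller (belt, 2.6/5): 414.81 ÷ 0.52 = 797.72 rpm

797.7 rpm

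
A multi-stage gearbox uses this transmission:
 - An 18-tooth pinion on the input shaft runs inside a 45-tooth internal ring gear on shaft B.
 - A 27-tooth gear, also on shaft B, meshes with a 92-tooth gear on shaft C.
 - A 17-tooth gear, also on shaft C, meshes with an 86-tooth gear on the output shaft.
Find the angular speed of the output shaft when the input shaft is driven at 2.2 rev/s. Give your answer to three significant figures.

the input shaft → shaft B (internal gear, 45/18): 2.2 ÷ 2.5 = 0.88 rev/s
shaft B → shaft C (gear mesh, 92/27): 0.88 ÷ 3.4074 = 0.25826 rev/s
shaft C → the output shaft (gear mesh, 86/17): 0.25826 ÷ 5.0588 = 0.051052 rev/s

0.0511 rev/s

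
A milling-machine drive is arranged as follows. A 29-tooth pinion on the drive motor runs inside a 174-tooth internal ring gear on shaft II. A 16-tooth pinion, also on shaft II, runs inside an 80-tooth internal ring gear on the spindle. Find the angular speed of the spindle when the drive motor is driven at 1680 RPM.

56 RPM

Internal gear: ratio = 174/29 = 6, so shaft II turns at 1680 / 6 = 280 RPM.
Internal gear: ratio = 80/16 = 5, so the spindle turns at 280 / 5 = 56 RPM.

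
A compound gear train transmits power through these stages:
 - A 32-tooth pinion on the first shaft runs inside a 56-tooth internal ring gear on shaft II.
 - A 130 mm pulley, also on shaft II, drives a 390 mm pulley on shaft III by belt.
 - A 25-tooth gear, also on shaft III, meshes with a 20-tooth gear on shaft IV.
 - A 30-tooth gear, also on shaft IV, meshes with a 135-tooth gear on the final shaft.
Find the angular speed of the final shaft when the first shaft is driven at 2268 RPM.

internal gear 56/32 = 1.75 → 2268/1.75 = 1296 RPM
belt 390/130 = 3 → 1296/3 = 432 RPM
gear mesh 20/25 = 0.8 → 432/0.8 = 540 RPM
gear mesh 135/30 = 4.5 → 540/4.5 = 120 RPM

120 RPM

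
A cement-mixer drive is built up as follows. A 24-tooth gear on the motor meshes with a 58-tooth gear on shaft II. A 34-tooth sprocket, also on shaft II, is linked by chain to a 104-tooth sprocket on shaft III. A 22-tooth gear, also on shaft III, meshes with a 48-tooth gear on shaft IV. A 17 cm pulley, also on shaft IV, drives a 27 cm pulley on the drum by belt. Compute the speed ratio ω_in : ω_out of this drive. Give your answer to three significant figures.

25.6

Each stage contributes driven/driver: gear mesh 58/24 = 2.4167, chain 104/34 = 3.0588, gear mesh 48/22 = 2.1818, belt 27/17 = 1.5882.
Overall: 2.4167 × 3.0588 × 2.1818 × 1.5882 = 25.616.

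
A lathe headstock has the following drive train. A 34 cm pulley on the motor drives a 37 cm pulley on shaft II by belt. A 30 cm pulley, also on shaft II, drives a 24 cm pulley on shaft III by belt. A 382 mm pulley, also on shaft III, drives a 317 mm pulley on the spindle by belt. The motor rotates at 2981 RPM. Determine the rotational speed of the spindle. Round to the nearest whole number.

4126 RPM

the motor → shaft II (belt, 37/34): 2981 ÷ 1.0882 = 2739.3 RPM
shaft II → shaft III (belt, 24/30): 2739.3 ÷ 0.8 = 3424.1 RPM
shaft III → the spindle (belt, 317/382): 3424.1 ÷ 0.82984 = 4126.2 RPM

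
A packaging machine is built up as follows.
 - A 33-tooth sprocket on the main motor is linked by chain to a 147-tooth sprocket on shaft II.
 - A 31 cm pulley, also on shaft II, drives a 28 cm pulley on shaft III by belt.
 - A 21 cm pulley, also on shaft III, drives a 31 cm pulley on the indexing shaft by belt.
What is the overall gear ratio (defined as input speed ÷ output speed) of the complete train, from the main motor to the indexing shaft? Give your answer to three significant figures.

5.94

Each stage contributes driven/driver: chain 147/33 = 4.4545, belt 28/31 = 0.90323, belt 31/21 = 1.4762.
Overall: 4.4545 × 0.90323 × 1.4762 = 5.9394.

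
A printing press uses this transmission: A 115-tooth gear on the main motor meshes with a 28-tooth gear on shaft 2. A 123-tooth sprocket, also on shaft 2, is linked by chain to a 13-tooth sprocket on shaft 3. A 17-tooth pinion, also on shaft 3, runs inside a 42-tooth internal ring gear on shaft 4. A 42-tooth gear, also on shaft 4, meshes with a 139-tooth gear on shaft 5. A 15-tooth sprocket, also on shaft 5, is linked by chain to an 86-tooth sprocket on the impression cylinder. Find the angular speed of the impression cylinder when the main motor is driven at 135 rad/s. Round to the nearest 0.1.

111.9 rad/s

the main motor → shaft 2 (gear mesh, 28/115): 135 ÷ 0.24348 = 554.46 rad/s
shaft 2 → shaft 3 (chain, 13/123): 554.46 ÷ 0.10569 = 5246.1 rad/s
shaft 3 → shaft 4 (internal gear, 42/17): 5246.1 ÷ 2.4706 = 2123.4 rad/s
shaft 4 → shaft 5 (gear mesh, 139/42): 2123.4 ÷ 3.3095 = 641.61 rad/s
shaft 5 → the impression cylinder (chain, 86/15): 641.61 ÷ 5.7333 = 111.91 rad/s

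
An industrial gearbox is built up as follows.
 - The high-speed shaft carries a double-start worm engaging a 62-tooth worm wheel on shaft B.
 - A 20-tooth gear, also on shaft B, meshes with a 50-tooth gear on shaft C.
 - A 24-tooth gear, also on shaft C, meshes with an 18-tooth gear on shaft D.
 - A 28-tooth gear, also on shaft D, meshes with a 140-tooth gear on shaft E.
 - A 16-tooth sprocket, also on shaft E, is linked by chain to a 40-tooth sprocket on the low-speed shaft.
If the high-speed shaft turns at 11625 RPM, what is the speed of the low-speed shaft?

16 RPM

the high-speed shaft → shaft B (worm, 62/2): 11625 ÷ 31 = 375 RPM
shaft B → shaft C (gear mesh, 50/20): 375 ÷ 2.5 = 150 RPM
shaft C → shaft D (gear mesh, 18/24): 150 ÷ 0.75 = 200 RPM
shaft D → shaft E (gear mesh, 140/28): 200 ÷ 5 = 40 RPM
shaft E → the low-speed shaft (chain, 40/16): 40 ÷ 2.5 = 16 RPM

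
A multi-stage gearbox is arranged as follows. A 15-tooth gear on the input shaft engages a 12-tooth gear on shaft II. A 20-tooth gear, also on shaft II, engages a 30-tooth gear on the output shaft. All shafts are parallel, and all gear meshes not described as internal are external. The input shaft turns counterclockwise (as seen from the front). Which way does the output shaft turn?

the input shaft → shaft II: external mesh, 1 reversal → CW.
shaft II → the output shaft: external mesh, 1 reversal → CCW.
2 reversals in total — an even number — so the output shaft turns the same way as the input shaft.

counterclockwise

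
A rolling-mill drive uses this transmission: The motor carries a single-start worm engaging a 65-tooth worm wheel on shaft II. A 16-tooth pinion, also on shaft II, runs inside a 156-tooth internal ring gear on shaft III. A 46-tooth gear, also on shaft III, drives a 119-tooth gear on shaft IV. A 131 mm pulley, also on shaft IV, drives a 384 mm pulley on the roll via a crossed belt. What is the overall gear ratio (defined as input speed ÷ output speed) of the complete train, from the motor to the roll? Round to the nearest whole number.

4806

Each stage contributes driven/driver: worm 65/1 = 65, internal gear 156/16 = 9.75, gear mesh 119/46 = 2.587, belt 384/131 = 2.9313.
Overall: 65 × 9.75 × 2.587 × 2.9313 = 4805.8.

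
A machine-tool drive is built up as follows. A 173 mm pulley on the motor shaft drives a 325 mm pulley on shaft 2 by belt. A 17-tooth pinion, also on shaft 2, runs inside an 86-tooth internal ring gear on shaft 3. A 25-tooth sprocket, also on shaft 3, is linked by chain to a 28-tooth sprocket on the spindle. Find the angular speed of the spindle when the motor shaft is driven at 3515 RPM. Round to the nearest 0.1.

the motor shaft → shaft 2 (belt, 325/173): 3515 ÷ 1.8786 = 1871.1 RPM
shaft 2 → shaft 3 (internal gear, 86/17): 1871.1 ÷ 5.0588 = 369.86 RPM
shaft 3 → the spindle (chain, 28/25): 369.86 ÷ 1.12 = 330.23 RPM

330.2 RPM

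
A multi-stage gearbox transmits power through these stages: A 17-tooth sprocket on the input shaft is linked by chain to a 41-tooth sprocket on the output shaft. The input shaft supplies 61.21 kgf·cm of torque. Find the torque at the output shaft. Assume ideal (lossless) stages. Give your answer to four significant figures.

147.6 kgf·cm

After the chain (41/17): 61.21 × 2.4118 = 147.62 kgf·cm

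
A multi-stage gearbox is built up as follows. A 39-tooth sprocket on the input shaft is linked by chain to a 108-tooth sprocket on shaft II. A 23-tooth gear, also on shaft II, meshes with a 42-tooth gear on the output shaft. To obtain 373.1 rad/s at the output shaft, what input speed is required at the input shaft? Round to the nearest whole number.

1887 rad/s

Overall ratio R = 2.7692 × 1.8261 = 5.0569.
Required input speed = output speed × R = 373.1 × 5.0569 = 1886.7 rad/s.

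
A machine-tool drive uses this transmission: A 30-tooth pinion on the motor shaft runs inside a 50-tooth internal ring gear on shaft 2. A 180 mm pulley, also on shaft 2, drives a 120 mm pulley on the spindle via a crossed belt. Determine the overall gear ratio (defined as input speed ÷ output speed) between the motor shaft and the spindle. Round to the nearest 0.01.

1.11

Each stage contributes driven/driver: internal gear 50/30 = 1.6667, belt 120/180 = 0.66667.
Overall: 1.6667 × 0.66667 = 1.1111.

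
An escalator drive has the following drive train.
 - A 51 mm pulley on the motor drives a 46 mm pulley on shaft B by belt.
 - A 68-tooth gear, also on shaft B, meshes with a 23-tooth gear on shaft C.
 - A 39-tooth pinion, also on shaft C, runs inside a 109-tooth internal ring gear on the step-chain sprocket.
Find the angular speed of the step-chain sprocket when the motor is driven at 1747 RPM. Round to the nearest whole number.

the motor → shaft B (belt, 46/51): 1747 ÷ 0.90196 = 1936.9 RPM
shaft B → shaft C (gear mesh, 23/68): 1936.9 ÷ 0.33824 = 5726.5 RPM
shaft C → the step-chain sprocket (internal gear, 109/39): 5726.5 ÷ 2.7949 = 2048.9 RPM

2049 RPM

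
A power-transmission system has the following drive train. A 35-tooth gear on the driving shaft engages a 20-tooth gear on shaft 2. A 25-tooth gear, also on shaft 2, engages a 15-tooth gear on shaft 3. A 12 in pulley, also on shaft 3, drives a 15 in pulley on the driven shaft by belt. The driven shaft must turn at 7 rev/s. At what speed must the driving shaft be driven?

3 rev/s

Overall ratio R = 0.57143 × 0.6 × 1.25 = 0.42857.
Required input speed = output speed × R = 7 × 0.42857 = 3 rev/s.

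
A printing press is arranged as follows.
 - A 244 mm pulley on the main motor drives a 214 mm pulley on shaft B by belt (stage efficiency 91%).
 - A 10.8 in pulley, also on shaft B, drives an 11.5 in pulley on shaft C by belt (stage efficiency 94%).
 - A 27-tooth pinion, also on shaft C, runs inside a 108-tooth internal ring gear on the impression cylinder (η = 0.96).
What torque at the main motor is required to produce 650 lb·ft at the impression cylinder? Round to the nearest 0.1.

Overall ratio R = 0.87705 × 1.0648 × 4 = 3.7356; overall efficiency η = 0.91 × 0.94 × 0.96 = 0.8212.
Input torque = output torque / (R × η) = 650 / (3.7356 × 0.8212) = 211.89 lb·ft.

211.9 lb·ft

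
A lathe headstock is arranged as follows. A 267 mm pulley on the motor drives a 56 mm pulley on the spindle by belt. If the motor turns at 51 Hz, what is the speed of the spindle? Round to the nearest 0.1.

243.2 Hz

the motor → the spindle (belt, 56/267): 51 ÷ 0.20974 = 243.16 Hz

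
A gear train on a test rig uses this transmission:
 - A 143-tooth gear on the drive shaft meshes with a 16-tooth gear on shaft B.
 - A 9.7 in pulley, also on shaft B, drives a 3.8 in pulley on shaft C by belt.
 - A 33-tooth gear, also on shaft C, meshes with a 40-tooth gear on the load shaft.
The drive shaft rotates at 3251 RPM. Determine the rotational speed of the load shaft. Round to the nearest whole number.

61189 RPM

gear mesh 16/143 = 0.11189 → 3251/0.11189 = 29056 RPM
belt 3.8/9.7 = 0.39175 → 29056/0.39175 = 74169 RPM
gear mesh 40/33 = 1.2121 → 74169/1.2121 = 61189 RPM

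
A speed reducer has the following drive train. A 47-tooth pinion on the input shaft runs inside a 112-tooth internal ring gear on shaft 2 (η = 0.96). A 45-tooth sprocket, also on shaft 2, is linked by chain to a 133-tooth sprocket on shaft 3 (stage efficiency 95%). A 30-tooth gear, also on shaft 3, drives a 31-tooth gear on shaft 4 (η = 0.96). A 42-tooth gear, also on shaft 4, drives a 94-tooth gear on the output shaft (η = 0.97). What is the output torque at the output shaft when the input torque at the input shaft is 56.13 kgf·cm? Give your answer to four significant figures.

776.4 kgf·cm

Internal gear: ratio = 112/47 = 2.383; torque at shaft 2 = 56.13 × 2.383 × 0.96 = 128.41 kgf·cm.
Chain: ratio = 133/45 = 2.9556; torque at shaft 3 = 128.41 × 2.9556 × 0.95 = 360.54 kgf·cm.
Gear mesh: ratio = 31/30 = 1.0333; torque at shaft 4 = 360.54 × 1.0333 × 0.96 = 357.65 kgf·cm.
Gear mesh: ratio = 94/42 = 2.2381; torque at the output shaft = 357.65 × 2.2381 × 0.97 = 776.45 kgf·cm.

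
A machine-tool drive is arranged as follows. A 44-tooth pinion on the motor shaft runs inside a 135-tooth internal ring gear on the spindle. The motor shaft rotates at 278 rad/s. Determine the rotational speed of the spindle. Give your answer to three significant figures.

internal gear 135/44 = 3.0682 → 278/3.0682 = 90.607 rad/s

90.6 rad/s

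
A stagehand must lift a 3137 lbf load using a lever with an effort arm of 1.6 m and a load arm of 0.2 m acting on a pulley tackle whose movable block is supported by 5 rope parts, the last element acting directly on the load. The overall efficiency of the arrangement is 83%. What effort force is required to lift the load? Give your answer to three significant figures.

94.5 lbf

Lever MA = effort arm / load arm = 1.6/0.2 = 8.
Block-and-tackle MA = number of supporting rope parts = 5.
Combined ideal MA = 8 × 5 = 40.
Actual MA = 40 × 0.83 = 33.2.
Effort = load / actual MA = 3137 / 33.2 = 94.488 lbf.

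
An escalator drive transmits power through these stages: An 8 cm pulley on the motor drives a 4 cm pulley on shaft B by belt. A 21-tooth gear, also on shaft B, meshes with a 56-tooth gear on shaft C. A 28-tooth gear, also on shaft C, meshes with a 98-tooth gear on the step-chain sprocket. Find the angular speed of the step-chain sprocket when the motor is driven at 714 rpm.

Belt: ratio = 4/8 = 0.5, so shaft B turns at 714 / 0.5 = 1428 rpm.
Gear mesh: ratio = 56/21 = 2.6667, so shaft C turns at 1428 / 2.6667 = 535.5 rpm.
Gear mesh: ratio = 98/28 = 3.5, so the step-chain sprocket turns at 535.5 / 3.5 = 153 rpm.

153 rpm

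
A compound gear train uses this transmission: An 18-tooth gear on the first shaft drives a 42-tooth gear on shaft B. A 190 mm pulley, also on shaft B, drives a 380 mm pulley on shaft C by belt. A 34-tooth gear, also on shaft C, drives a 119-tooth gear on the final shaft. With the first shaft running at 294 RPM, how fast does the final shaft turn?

18 RPM

the first shaft → shaft B (gear mesh, 42/18): 294 ÷ 2.3333 = 126 RPM
shaft B → shaft C (belt, 380/190): 126 ÷ 2 = 63 RPM
shaft C → the final shaft (gear mesh, 119/34): 63 ÷ 3.5 = 18 RPM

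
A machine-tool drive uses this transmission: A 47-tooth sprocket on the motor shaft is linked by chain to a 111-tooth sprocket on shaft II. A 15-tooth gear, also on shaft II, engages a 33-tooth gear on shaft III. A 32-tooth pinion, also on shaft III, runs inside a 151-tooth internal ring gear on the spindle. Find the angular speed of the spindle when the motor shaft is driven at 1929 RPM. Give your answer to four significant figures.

78.68 RPM

chain 111/47 = 2.3617 → 1929/2.3617 = 816.78 RPM
gear mesh 33/15 = 2.2 → 816.78/2.2 = 371.27 RPM
internal gear 151/32 = 4.7188 → 371.27/4.7188 = 78.679 RPM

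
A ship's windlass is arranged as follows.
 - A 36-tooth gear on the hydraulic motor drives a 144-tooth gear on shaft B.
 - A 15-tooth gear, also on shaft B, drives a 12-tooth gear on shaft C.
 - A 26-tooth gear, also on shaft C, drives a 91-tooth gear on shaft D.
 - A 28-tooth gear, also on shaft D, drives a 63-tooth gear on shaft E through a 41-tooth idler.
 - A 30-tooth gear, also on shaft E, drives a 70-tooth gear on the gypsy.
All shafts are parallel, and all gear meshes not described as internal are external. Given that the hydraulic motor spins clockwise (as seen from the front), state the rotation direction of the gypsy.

the hydraulic motor → shaft B: external mesh, 1 reversal → CCW.
shaft B → shaft C: external mesh, 1 reversal → CW.
shaft C → shaft D: external mesh, 1 reversal → CCW.
shaft D → shaft E: driver → idler → driven is 2 external meshes, 2 reversals → CCW.
shaft E → the gypsy: external mesh, 1 reversal → CW.
6 reversals in total — an even number — so the gypsy turns the same way as the hydraulic motor.

clockwise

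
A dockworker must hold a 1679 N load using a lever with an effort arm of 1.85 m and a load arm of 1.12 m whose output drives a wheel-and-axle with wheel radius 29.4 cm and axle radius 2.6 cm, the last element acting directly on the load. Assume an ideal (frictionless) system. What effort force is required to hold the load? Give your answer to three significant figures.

89.9 N

Lever MA = effort arm / load arm = 1.85/1.12 = 1.6518.
Wheel-and-axle MA = R/r = 29.4/2.6 = 11.308.
Combined ideal MA = 1.6518 × 11.308 = 18.678.
Effort = load / MA = 1679 / 18.678 = 89.892 N.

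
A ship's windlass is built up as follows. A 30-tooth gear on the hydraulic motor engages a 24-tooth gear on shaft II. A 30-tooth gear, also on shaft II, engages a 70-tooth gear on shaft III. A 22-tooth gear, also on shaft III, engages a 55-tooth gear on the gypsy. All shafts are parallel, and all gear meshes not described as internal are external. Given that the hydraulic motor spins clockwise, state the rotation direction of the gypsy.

the hydraulic motor → shaft II: external mesh, 1 reversal → CCW.
shaft II → shaft III: external mesh, 1 reversal → CW.
shaft III → the gypsy: external mesh, 1 reversal → CCW.
3 reversals in total — an odd number — so the gypsy turns opposite to the hydraulic motor.

counterclockwise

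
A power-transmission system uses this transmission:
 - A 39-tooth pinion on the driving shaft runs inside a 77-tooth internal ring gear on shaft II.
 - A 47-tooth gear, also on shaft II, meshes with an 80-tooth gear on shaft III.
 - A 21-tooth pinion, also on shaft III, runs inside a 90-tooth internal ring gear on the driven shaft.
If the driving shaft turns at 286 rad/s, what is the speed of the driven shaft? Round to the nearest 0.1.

the driving shaft → shaft II (internal gear, 77/39): 286 ÷ 1.9744 = 144.86 rad/s
shaft II → shaft III (gear mesh, 80/47): 144.86 ÷ 1.7021 = 85.104 rad/s
shaft III → the driven shaft (internal gear, 90/21): 85.104 ÷ 4.2857 = 19.858 rad/s

19.9 rad/s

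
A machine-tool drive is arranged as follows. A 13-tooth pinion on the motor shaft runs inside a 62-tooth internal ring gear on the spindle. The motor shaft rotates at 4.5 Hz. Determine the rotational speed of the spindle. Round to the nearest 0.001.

0.944 Hz

internal gear 62/13 = 4.7692 → 4.5/4.7692 = 0.94355 Hz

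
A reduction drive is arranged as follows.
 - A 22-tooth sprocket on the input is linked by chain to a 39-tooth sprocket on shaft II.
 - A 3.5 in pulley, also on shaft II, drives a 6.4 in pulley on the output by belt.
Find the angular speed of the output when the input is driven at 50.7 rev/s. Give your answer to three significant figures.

15.6 rev/s

Chain: ratio = 39/22 = 1.7727, so shaft II turns at 50.7 / 1.7727 = 28.6 rev/s.
Belt: ratio = 6.4/3.5 = 1.8286, so the output turns at 28.6 / 1.8286 = 15.641 rev/s.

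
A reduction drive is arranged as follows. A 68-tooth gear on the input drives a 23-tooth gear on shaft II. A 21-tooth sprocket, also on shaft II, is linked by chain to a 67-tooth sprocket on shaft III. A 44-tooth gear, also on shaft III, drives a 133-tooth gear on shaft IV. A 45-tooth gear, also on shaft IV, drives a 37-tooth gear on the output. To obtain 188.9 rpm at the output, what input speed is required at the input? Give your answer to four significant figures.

506.6 rpm

Overall ratio R = 0.33824 × 3.1905 × 3.0227 × 0.82222 = 2.682.
Required input speed = output speed × R = 188.9 × 2.682 = 506.63 rpm.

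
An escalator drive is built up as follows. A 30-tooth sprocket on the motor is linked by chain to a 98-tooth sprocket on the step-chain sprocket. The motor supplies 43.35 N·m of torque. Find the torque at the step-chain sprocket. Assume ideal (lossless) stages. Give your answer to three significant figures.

142 N·m

After the chain (98/30): 43.35 × 3.2667 = 141.61 N·m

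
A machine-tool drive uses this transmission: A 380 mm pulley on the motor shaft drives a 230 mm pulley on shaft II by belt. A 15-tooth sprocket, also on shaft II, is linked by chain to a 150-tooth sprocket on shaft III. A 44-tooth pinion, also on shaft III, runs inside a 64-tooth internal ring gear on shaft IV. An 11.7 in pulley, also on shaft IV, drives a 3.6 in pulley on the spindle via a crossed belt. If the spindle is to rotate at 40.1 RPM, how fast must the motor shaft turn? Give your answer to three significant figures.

Overall ratio R = 0.60526 × 10 × 1.4545 × 0.30769 = 2.7089.
Required input speed = output speed × R = 40.1 × 2.7089 = 108.63 RPM.

109 RPM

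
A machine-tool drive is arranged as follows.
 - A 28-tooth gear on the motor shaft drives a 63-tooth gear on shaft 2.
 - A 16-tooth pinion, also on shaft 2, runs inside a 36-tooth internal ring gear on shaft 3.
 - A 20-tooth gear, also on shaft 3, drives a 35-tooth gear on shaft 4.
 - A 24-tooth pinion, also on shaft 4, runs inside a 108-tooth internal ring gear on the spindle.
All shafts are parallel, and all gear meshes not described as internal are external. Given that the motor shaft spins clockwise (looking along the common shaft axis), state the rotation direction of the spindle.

clockwise

the motor shaft → shaft 2: external mesh, 1 reversal → CCW.
shaft 2 → shaft 3: internal mesh, same direction → CCW.
shaft 3 → shaft 4: external mesh, 1 reversal → CW.
shaft 4 → the spindle: internal mesh, same direction → CW.
2 reversals in total — an even number — so the spindle turns the same way as the motor shaft.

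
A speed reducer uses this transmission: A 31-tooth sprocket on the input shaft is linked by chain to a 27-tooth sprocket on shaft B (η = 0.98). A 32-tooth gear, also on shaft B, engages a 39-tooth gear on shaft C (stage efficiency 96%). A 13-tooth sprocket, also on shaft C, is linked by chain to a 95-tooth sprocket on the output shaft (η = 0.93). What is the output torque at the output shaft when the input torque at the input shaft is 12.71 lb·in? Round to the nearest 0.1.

Chain: ratio = 27/31 = 0.87097; torque at shaft B = 12.71 × 0.87097 × 0.98 = 10.849 lb·in.
Gear mesh: ratio = 39/32 = 1.2188; torque at shaft C = 10.849 × 1.2188 × 0.96 = 12.693 lb·in.
Chain: ratio = 95/13 = 7.3077; torque at the output shaft = 12.693 × 7.3077 × 0.93 = 86.263 lb·in.

86.3 lb·in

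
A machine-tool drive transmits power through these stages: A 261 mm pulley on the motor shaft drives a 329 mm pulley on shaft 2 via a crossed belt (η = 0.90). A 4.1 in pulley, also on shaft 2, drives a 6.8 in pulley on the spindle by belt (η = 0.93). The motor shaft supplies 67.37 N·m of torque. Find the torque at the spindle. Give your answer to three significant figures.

After the belt (329/261): 67.37 × 1.2605 × 0.90 = 76.43 N·m
After the belt (6.8/4.1): 76.43 × 1.6585 × 0.93 = 117.89 N·m

118 N·m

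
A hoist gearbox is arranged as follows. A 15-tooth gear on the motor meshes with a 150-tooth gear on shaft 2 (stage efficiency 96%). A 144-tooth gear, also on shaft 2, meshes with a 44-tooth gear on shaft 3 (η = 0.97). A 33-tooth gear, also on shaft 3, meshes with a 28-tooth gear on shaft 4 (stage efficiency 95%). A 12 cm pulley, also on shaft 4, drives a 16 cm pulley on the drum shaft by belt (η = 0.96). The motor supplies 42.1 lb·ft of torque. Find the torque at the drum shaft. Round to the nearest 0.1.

123.6 lb·ft

After the gear mesh (150/15): 42.1 × 10 × 0.96 = 404.16 lb·ft
After the gear mesh (44/144): 404.16 × 0.30556 × 0.97 = 119.79 lb·ft
After the gear mesh (28/33): 119.79 × 0.84848 × 0.95 = 96.557 lb·ft
After the belt (16/12): 96.557 × 1.3333 × 0.96 = 123.59 lb·ft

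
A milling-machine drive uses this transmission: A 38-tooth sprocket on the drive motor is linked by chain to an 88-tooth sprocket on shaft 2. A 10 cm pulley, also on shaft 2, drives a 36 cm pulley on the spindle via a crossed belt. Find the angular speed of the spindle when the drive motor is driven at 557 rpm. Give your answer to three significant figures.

66.8 rpm

the drive motor → shaft 2 (chain, 88/38): 557 ÷ 2.3158 = 240.52 rpm
shaft 2 → the spindle (belt, 36/10): 240.52 ÷ 3.6 = 66.812 rpm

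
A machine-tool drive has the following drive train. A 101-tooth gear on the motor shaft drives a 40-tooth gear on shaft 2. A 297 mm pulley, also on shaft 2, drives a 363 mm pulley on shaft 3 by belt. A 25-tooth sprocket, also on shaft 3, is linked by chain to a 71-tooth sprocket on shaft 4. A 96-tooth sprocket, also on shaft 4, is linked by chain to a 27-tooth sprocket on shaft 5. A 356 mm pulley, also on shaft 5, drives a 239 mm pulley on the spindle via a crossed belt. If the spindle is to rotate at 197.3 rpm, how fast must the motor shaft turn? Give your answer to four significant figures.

51.21 rpm

Overall ratio R = 0.39604 × 1.2222 × 2.84 × 0.28125 × 0.67135 = 0.25957.
Required input speed = output speed × R = 197.3 × 0.25957 = 51.212 rpm.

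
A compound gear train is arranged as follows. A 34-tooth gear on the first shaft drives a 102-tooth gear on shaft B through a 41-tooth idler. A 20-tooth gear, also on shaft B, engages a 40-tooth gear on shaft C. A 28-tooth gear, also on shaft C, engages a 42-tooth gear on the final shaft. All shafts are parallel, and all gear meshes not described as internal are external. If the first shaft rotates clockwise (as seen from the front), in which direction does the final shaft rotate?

clockwise

the first shaft → shaft B: driver → idler → driven is 2 external meshes, 2 reversals → CW.
shaft B → shaft C: external mesh, 1 reversal → CCW.
shaft C → the final shaft: external mesh, 1 reversal → CW.
4 reversals in total — an even number — so the final shaft turns the same way as the first shaft.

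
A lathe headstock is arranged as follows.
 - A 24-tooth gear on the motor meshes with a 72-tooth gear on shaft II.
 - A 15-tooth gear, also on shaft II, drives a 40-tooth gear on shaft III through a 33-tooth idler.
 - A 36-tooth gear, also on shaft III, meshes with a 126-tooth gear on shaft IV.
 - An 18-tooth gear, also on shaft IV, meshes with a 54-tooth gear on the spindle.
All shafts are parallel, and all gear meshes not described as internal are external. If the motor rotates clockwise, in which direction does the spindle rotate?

the motor → shaft II: external mesh, 1 reversal → CCW.
shaft II → shaft III: driver → idler → driven is 2 external meshes, 2 reversals → CCW.
shaft III → shaft IV: external mesh, 1 reversal → CW.
shaft IV → the spindle: external mesh, 1 reversal → CCW.
5 reversals in total — an odd number — so the spindle turns opposite to the motor.

counterclockwise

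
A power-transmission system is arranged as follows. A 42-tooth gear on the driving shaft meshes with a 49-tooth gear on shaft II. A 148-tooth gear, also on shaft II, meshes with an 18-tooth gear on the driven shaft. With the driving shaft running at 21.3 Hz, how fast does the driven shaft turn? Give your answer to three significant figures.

150 Hz

Gear mesh: ratio = 49/42 = 1.1667, so shaft II turns at 21.3 / 1.1667 = 18.257 Hz.
Gear mesh: ratio = 18/148 = 0.12162, so the driven shaft turns at 18.257 / 0.12162 = 150.11 Hz.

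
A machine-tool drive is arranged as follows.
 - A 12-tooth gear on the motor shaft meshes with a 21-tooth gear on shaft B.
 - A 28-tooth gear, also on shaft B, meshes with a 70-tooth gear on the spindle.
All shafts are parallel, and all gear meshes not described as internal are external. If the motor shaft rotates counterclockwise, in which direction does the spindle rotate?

the motor shaft → shaft B: external mesh, 1 reversal → CW.
shaft B → the spindle: external mesh, 1 reversal → CCW.
2 reversals in total — an even number — so the spindle turns the same way as the motor shaft.

counterclockwise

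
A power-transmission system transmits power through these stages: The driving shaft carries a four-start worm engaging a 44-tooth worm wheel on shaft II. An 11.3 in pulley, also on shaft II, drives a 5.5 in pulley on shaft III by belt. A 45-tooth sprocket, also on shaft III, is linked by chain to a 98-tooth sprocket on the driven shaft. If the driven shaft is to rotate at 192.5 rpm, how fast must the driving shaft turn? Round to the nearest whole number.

2245 rpm

Overall ratio R = 11 × 0.48673 × 2.1778 = 11.66.
Required input speed = output speed × R = 192.5 × 11.66 = 2244.5 rpm.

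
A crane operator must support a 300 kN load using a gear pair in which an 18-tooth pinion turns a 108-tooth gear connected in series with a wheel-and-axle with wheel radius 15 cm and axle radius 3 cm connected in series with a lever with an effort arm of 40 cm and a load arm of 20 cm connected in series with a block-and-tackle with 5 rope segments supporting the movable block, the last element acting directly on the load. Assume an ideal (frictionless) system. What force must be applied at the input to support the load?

Gear pair MA = 108/18 = 6.
Wheel-and-axle MA = R/r = 15/3 = 5.
Lever MA = effort arm / load arm = 40/20 = 2.
Block-and-tackle MA = number of supporting rope parts = 5.
Combined ideal MA = 6 × 5 × 2 × 5 = 300.
Effort = load / MA = 300 / 300 = 1 kN.

1 kN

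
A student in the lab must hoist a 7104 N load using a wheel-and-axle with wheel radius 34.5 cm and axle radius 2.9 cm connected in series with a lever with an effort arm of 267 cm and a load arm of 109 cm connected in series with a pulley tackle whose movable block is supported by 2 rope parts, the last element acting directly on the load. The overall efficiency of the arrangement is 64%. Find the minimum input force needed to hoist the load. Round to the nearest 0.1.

190.5 N

Wheel-and-axle MA = R/r = 34.5/2.9 = 11.897.
Lever MA = effort arm / load arm = 267/109 = 2.4495.
Block-and-tackle MA = number of supporting rope parts = 2.
Combined ideal MA = 11.897 × 2.4495 × 2 = 58.282.
Actual MA = 58.282 × 0.64 = 37.301.
Effort = load / actual MA = 7104 / 37.301 = 190.45 N.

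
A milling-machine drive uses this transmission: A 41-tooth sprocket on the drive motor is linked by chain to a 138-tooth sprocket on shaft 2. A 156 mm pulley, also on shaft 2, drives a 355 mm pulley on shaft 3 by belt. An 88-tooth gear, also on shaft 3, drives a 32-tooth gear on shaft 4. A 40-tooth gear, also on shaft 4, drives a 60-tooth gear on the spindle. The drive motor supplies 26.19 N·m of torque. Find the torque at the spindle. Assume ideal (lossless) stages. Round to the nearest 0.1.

109.4 N·m

chain 138/41 = 3.3659 → τ = 26.19·3.3659 = 88.152 N·m
belt 355/156 = 2.2756 → τ = 88.152·2.2756 = 200.6 N·m
gear mesh 32/88 = 0.36364 → τ = 200.6·0.36364 = 72.946 N·m
gear mesh 60/40 = 1.5 → τ = 72.946·1.5 = 109.42 N·m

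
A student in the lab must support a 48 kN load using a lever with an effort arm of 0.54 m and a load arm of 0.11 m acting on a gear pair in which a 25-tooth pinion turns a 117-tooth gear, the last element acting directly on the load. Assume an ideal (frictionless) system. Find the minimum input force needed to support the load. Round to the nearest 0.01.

Lever MA = effort arm / load arm = 0.54/0.11 = 4.9091.
Gear pair MA = 117/25 = 4.68.
Combined ideal MA = 4.9091 × 4.68 = 22.975.
Effort = load / MA = 48 / 22.975 = 2.0893 kN.

2.09 kN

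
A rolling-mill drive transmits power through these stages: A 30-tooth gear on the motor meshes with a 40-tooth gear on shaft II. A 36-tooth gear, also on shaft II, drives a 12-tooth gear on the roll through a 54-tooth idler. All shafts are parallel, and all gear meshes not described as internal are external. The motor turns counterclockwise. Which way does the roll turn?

the motor → shaft II: external mesh, 1 reversal → CW.
shaft II → the roll: driver → idler → driven is 2 external meshes, 2 reversals → CW.
3 reversals in total — an odd number — so the roll turns opposite to the motor.

clockwise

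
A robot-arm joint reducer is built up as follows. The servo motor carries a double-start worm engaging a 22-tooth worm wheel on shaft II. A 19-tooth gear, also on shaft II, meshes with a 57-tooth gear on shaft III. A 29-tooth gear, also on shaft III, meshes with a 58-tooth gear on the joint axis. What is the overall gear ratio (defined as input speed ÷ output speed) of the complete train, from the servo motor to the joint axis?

Each stage contributes driven/driver: worm 22/2 = 11, gear mesh 57/19 = 3, gear mesh 58/29 = 2.
Overall: 11 × 3 × 2 = 66.

66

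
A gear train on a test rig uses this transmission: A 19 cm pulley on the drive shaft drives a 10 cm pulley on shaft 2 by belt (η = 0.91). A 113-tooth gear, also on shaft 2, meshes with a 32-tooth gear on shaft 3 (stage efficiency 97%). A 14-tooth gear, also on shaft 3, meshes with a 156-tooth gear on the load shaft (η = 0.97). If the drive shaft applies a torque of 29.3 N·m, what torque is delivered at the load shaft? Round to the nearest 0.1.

41.7 N·m

belt 10/19 = 0.52632 → τ = 29.3·0.52632·0.91 = 14.033 N·m
gear mesh 32/113 = 0.28319 → τ = 14.033·0.28319·0.97 = 3.8548 N·m
gear mesh 156/14 = 11.143 → τ = 3.8548·11.143·0.97 = 41.665 N·m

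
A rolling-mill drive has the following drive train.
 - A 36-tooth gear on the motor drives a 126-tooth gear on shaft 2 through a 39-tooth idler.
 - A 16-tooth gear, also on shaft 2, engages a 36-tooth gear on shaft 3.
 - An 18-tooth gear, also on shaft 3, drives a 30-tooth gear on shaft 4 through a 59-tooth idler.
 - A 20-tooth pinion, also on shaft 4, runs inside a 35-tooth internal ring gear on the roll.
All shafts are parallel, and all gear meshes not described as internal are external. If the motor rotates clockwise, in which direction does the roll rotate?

the motor → shaft 2: driver → idler → driven is 2 external meshes, 2 reversals → CW.
shaft 2 → shaft 3: external mesh, 1 reversal → CCW.
shaft 3 → shaft 4: driver → idler → driven is 2 external meshes, 2 reversals → CCW.
shaft 4 → the roll: internal mesh, same direction → CCW.
5 reversals in total — an odd number — so the roll turns opposite to the motor.

counterclockwise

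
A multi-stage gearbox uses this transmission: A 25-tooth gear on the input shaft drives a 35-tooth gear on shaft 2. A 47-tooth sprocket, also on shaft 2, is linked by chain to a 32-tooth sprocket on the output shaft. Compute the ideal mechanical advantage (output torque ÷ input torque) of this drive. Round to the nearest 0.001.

0.953

Each stage contributes driven/driver: gear mesh 35/25 = 1.4, chain 32/47 = 0.68085.
Overall: 1.4 × 0.68085 = 0.95319.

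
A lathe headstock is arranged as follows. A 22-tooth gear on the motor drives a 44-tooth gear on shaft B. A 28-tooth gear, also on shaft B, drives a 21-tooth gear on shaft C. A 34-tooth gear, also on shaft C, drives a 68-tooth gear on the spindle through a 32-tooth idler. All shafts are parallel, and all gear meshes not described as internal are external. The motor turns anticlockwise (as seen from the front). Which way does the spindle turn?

the motor → shaft B: external mesh, 1 reversal → CW.
shaft B → shaft C: external mesh, 1 reversal → CCW.
shaft C → the spindle: driver → idler → driven is 2 external meshes, 2 reversals → CCW.
4 reversals in total — an even number — so the spindle turns the same way as the motor.

anticlockwise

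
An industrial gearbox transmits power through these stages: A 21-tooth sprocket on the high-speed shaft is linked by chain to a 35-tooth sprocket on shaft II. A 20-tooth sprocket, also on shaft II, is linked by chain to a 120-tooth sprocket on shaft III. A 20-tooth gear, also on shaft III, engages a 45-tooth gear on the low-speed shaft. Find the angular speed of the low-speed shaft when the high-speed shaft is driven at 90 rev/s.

the high-speed shaft → shaft II (chain, 35/21): 90 ÷ 1.6667 = 54 rev/s
shaft II → shaft III (chain, 120/20): 54 ÷ 6 = 9 rev/s
shaft III → the low-speed shaft (gear mesh, 45/20): 9 ÷ 2.25 = 4 rev/s

4 rev/s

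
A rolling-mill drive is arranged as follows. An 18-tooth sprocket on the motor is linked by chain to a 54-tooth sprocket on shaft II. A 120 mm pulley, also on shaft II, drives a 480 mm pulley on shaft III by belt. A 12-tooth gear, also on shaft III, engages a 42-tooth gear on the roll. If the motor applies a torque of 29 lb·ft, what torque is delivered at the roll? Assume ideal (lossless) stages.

chain 54/18 = 3 → τ = 29·3 = 87 lb·ft
belt 480/120 = 4 → τ = 87·4 = 348 lb·ft
gear mesh 42/12 = 3.5 → τ = 348·3.5 = 1218 lb·ft

1218 lb·ft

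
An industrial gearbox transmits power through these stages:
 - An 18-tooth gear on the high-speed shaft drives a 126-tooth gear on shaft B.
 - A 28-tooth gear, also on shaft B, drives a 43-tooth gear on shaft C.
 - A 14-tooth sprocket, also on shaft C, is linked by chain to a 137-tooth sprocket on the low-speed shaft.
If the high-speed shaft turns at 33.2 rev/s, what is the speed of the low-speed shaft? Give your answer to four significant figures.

Gear mesh: ratio = 126/18 = 7, so shaft B turns at 33.2 / 7 = 4.7429 rev/s.
Gear mesh: ratio = 43/28 = 1.5357, so shaft C turns at 4.7429 / 1.5357 = 3.0884 rev/s.
Chain: ratio = 137/14 = 9.7857, so the low-speed shaft turns at 3.0884 / 9.7857 = 0.3156 rev/s.

0.3156 rev/s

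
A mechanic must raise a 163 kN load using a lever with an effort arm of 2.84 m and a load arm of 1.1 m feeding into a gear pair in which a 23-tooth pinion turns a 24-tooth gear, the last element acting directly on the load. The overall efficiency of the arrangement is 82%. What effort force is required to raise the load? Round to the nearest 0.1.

73.8 kN

Lever MA = effort arm / load arm = 2.84/1.1 = 2.5818.
Gear pair MA = 24/23 = 1.0435.
Combined ideal MA = 2.5818 × 1.0435 = 2.6941.
Actual MA = 2.6941 × 0.82 = 2.2091.
Effort = load / actual MA = 163 / 2.2091 = 73.784 kN.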